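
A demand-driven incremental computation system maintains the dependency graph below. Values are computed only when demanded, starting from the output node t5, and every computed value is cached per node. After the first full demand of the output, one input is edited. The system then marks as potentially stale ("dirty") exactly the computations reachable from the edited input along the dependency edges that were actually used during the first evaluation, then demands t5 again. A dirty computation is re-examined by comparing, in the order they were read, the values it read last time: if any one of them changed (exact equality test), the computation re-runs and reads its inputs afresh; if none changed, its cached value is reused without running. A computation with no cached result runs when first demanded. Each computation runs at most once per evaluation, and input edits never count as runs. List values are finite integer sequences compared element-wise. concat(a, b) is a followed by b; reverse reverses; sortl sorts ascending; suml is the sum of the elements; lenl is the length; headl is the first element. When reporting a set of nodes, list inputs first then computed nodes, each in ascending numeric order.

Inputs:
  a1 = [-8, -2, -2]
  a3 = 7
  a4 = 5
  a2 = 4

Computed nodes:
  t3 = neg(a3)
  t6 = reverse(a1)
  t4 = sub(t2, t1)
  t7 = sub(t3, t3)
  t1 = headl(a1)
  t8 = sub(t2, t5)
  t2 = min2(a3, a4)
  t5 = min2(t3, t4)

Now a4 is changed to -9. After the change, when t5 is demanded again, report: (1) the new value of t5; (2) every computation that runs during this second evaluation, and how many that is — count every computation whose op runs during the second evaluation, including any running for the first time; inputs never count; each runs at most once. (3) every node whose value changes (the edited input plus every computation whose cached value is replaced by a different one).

New value of t5: -7.
Computations that run: t2, t4, t5 — 3 in total.
Values that change: a4, t2, t4.

First evaluation (everything demanded from the output):
  t1 = headl([-8, -2, -2]) = -8
  t2 = min2(7, 5) = 5
  t3 = neg(7) = -7
  t4 = sub(5, -8) = 13
  t5 = min2(-7, 13) = -7

Propagation after the edit:
  t2: runs — a4 5->-9; result -9.
  t4: runs — t2 5->-9; result -1.
  t5: runs — t4 13->-1; result -7 (same value as before).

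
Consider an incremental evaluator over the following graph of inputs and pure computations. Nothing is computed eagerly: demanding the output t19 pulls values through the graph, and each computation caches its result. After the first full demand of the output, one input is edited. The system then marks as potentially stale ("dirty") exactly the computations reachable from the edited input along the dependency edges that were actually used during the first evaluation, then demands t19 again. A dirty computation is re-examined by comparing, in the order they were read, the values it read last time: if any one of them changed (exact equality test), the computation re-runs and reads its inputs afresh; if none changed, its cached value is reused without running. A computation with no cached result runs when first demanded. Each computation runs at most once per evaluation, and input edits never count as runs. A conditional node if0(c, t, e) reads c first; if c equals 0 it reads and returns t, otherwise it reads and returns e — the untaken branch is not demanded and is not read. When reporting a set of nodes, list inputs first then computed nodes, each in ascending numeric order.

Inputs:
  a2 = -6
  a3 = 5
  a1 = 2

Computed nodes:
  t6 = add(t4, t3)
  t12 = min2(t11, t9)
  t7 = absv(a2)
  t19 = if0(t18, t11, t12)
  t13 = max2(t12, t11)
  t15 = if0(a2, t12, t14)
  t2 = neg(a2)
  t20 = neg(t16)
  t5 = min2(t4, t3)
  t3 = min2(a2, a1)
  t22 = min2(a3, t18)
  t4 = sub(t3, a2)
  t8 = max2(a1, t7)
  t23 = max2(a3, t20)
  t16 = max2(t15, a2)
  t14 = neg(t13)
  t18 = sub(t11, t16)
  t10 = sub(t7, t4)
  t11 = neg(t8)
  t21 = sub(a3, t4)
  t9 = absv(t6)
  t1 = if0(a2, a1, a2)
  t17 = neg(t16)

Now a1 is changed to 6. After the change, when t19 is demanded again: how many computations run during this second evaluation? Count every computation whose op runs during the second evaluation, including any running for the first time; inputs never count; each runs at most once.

Initial pass — values computed on the first demand:
  t3 = min2(-6, 2) = -6
  t4 = sub(-6, -6) = 0
  t6 = add(0, -6) = -6
  t7 = absv(-6) = 6
  t8 = max2(2, 6) = 6
  t9 = absv(-6) = 6
  t11 = neg(6) = -6
  t12 = min2(-6, 6) = -6
  t13 = max2(-6, -6) = -6
  t14 = neg(-6) = 6
  t15 = if0(a2=-6 -> else branch t14) = 6
  t16 = max2(6, -6) = 6
  t18 = sub(-6, 6) = -12
  t19 = if0(t18=-12 -> else branch t12) = -6

Second demand — change propagation:
  t3: re-runs because a1 2->6; new result -6 (unchanged).
  t4: re-examined; everything it read last time is the same (t3 unchanged, a2 unchanged) — cache 0 kept, no run.
  t6: re-examined; everything it read last time is the same (t4 unchanged, t3 unchanged) — cache -6 kept, no run.
  t8: re-runs because a1 2->6; new result 6 (unchanged).
  t9: re-examined; everything it read last time is the same (t6 unchanged) — cache 6 kept, no run.
  t11: re-examined; everything it read last time is the same (t8 unchanged) — cache -6 kept, no run.
  t12: re-examined; everything it read last time is the same (t11 unchanged, t9 unchanged) — cache -6 kept, no run.
  t13: re-examined; everything it read last time is the same (t12 unchanged, t11 unchanged) — cache -6 kept, no run.
  t14: re-examined; everything it read last time is the same (t13 unchanged) — cache 6 kept, no run.
  t15: re-examined; everything it read last time is the same (a2 unchanged, t14 unchanged) — cache 6 kept, no run.
  t16: re-examined; everything it read last time is the same (t15 unchanged, a2 unchanged) — cache 6 kept, no run.
  t18: re-examined; everything it read last time is the same (t11 unchanged, t16 unchanged) — cache -12 kept, no run.
  t19: re-examined; everything it read last time is the same (t18 unchanged, t12 unchanged) — cache -6 kept, no run.

The important point: at t4 every value read last time is unchanged, so the dirty flag clears without a run.

Run set: t3, t8 (2 run).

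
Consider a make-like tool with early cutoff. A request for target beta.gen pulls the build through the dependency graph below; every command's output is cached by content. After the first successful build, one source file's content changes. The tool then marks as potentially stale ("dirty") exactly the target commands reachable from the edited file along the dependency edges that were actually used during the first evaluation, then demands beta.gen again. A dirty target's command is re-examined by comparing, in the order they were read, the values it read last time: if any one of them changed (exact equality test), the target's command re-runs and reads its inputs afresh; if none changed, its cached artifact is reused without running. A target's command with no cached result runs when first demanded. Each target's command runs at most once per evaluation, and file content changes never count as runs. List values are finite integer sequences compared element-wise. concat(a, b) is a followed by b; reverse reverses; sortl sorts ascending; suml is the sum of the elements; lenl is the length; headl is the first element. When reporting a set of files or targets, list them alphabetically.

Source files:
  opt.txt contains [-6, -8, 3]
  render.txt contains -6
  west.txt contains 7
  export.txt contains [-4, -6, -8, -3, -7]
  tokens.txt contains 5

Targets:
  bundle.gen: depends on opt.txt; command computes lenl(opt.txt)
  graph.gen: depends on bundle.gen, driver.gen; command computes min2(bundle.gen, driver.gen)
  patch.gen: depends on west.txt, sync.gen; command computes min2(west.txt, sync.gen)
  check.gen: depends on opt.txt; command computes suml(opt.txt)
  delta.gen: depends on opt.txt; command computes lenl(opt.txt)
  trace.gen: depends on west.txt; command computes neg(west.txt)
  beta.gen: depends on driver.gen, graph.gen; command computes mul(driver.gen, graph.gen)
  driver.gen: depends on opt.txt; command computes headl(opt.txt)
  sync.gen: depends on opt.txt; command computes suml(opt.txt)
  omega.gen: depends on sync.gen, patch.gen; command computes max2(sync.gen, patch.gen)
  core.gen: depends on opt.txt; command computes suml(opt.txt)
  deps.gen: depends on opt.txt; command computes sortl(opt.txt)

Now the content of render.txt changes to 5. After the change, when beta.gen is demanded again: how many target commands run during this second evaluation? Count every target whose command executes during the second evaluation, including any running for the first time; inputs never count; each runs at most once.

0 target commands run: none.
Note the shortcut — nothing in the graph depends on render.txt at all, so no recomputation happens.

First demand of the output computes:
  bundle.gen = lenl([-6, -8, 3]) = 3
  driver.gen = headl([-6, -8, 3]) = -6
  graph.gen = min2(3, -6) = -6
  beta.gen = mul(-6, -6) = 36

After the edit, cleaning proceeds:
  no node depends on render.txt at all; the second demand re-runs nothing.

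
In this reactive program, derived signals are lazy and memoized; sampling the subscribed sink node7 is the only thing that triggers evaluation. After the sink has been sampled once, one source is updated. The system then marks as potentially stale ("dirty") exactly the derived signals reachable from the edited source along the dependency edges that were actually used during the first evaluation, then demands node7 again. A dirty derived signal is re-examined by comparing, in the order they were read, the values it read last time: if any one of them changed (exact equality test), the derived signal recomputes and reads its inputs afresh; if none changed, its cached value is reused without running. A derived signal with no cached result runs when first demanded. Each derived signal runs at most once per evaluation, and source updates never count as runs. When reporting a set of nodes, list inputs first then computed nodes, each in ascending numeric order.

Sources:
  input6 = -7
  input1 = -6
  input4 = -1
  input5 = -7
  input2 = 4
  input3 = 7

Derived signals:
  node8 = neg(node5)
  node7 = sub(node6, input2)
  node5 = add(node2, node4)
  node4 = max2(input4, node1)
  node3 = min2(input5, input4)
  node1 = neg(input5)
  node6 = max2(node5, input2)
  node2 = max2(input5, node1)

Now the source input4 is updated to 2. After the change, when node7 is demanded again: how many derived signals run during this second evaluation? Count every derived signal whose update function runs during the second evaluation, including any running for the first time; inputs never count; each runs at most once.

First demand of the output computes:
  node1 = neg(-7) = 7
  node2 = max2(-7, 7) = 7
  node4 = max2(-1, 7) = 7
  node5 = add(7, 7) = 14
  node6 = max2(14, 4) = 14
  node7 = sub(14, 4) = 10

After the edit, cleaning proceeds:
  node4: a read changed (input4 -1->2) — executes, giving 7 — identical to its old value.
  node5: dirty, but its reads are unchanged (node2 unchanged, node4 unchanged); cached 14 stands.
  node6: dirty, but its reads are unchanged (node5 unchanged, input2 unchanged); cached 14 stands.
  node7: dirty, but its reads are unchanged (node6 unchanged, input2 unchanged); cached 10 stands.

Note the absorption at node4: it re-runs yet its value is the same, leaving the output's value untouched.

1 derived signals run: node4.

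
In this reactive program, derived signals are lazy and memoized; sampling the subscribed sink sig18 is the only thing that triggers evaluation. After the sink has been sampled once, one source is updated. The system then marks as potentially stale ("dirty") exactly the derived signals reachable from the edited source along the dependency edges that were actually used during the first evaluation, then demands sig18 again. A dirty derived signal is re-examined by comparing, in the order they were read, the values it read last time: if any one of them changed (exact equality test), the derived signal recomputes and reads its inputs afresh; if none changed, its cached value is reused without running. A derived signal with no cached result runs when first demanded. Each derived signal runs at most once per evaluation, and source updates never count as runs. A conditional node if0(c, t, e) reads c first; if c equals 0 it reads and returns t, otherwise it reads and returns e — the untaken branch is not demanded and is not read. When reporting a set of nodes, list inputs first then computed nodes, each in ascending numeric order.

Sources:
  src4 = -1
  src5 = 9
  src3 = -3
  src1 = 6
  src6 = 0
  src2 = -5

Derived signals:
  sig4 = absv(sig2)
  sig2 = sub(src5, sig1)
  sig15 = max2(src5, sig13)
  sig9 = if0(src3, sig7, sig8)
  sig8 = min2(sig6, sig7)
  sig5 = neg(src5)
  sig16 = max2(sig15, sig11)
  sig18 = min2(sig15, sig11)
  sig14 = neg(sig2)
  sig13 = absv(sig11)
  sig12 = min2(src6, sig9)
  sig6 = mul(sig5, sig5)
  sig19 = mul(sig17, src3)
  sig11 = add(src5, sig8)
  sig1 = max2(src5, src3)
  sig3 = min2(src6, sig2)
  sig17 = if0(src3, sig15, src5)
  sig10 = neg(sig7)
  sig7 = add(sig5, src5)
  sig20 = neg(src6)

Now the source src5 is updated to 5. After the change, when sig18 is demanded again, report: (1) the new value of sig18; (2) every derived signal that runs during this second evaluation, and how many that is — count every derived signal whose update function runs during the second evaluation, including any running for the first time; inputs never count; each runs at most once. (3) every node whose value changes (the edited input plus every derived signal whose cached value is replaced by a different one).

First demand of the output computes:
  sig5 = neg(9) = -9
  sig6 = mul(-9, -9) = 81
  sig7 = add(-9, 9) = 0
  sig8 = min2(81, 0) = 0
  sig11 = add(9, 0) = 9
  sig13 = absv(9) = 9
  sig15 = max2(9, 9) = 9
  sig18 = min2(9, 9) = 9

After the edit, cleaning proceeds:
  sig5: a read changed (src5 9->5) — executes, giving -5.
  sig6: a read changed (sig5 -9->-5; sig5 -9->-5) — executes, giving 25.
  sig7: a read changed (sig5 -9->-5; src5 9->5) — executes, giving 0 — identical to its old value.
  sig8: a read changed (sig6 81->25) — executes, giving 0 — identical to its old value.
  sig11: a read changed (src5 9->5) — executes, giving 5.
  sig13: a read changed (sig11 9->5) — executes, giving 5.
  sig15: a read changed (src5 9->5; sig13 9->5) — executes, giving 5.
  sig18: a read changed (sig15 9->5; sig11 9->5) — executes, giving 5.

Demanding sig18 again yields 5.
8 derived signals run: sig5, sig6, sig7, sig8, sig11, sig13, sig15, sig18.
The nodes whose values change: src5, sig5, sig6, sig11, sig13, sig15, sig18.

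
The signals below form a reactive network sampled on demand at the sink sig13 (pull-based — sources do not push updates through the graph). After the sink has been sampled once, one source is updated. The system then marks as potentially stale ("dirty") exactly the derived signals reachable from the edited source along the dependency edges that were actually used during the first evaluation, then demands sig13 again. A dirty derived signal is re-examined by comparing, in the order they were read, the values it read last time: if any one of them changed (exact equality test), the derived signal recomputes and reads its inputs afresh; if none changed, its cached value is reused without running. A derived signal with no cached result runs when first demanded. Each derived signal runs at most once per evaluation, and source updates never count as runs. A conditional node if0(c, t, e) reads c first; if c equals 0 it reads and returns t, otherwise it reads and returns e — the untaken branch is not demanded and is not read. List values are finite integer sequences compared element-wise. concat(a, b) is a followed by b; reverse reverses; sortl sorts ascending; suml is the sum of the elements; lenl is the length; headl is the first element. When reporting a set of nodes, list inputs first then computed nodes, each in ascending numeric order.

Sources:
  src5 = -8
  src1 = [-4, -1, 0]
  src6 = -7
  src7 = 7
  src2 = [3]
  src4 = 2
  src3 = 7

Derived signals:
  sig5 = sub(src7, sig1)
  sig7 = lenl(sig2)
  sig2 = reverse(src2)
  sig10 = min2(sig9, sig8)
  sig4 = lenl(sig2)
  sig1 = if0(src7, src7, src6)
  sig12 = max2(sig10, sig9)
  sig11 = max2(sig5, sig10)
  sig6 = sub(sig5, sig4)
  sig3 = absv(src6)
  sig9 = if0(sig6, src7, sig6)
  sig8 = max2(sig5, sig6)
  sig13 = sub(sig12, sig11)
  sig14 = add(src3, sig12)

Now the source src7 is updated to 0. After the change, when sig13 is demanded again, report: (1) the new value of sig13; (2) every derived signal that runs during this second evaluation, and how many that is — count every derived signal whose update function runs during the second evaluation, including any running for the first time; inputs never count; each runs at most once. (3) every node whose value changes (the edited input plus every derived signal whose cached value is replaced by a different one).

sig13 now evaluates to -1.
Run set: sig1, sig5, sig6, sig8, sig9, sig10, sig11, sig12, sig13 (9 run).
Changed values: src7, sig1, sig5, sig6, sig8, sig9, sig10, sig11, sig12.

Initial pass — values computed on the first demand:
  sig1 = if0(src7=7 -> else branch src6) = -7
  sig2 = reverse([3]) = [3]
  sig4 = lenl([3]) = 1
  sig5 = sub(7, -7) = 14
  sig6 = sub(14, 1) = 13
  sig8 = max2(14, 13) = 14
  sig9 = if0(sig6=13 -> else branch sig6) = 13
  sig10 = min2(13, 14) = 13
  sig11 = max2(14, 13) = 14
  sig12 = max2(13, 13) = 13
  sig13 = sub(13, 14) = -1

Second demand — change propagation:
  sig1: re-runs because src7 7->0; new result 0.
  sig5: re-runs because src7 7->0; sig1 -7->0; new result 0.
  sig6: re-runs because sig5 14->0; new result -1.
  sig8: re-runs because sig5 14->0; sig6 13->-1; new result 0.
  sig9: re-runs because sig6 13->-1; sig6 13->-1; new result -1.
  sig10: re-runs because sig9 13->-1; sig8 14->0; new result -1.
  sig11: re-runs because sig5 14->0; sig10 13->-1; new result 0.
  sig12: re-runs because sig10 13->-1; sig9 13->-1; new result -1.
  sig13: re-runs because sig12 13->-1; sig11 14->0; new result -1 (unchanged).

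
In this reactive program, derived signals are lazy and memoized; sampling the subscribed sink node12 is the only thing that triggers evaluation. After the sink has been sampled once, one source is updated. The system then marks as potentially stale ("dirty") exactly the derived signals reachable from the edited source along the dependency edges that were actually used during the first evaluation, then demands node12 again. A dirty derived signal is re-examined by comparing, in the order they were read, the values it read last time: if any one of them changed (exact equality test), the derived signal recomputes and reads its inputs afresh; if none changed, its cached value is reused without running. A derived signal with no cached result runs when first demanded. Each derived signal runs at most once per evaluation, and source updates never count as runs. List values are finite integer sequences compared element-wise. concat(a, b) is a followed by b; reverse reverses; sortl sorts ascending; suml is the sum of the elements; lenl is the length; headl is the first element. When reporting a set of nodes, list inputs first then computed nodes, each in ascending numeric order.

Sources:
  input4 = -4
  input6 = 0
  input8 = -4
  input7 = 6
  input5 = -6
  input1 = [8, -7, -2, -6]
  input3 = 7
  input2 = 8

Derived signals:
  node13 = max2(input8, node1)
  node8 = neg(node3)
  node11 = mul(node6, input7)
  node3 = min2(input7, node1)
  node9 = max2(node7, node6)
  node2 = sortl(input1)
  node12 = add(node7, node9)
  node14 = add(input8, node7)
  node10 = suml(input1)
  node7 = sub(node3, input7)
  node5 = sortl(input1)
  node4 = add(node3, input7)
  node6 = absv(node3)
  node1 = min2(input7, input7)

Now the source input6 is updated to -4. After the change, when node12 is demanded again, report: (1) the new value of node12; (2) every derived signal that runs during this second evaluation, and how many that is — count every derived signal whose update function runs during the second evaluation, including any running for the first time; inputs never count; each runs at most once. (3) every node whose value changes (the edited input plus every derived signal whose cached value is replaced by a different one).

Demanding node12 again yields 6.
0 derived signals run: none.
The nodes whose values change: input6.
Note the shortcut — nothing in the graph depends on input6 at all, so no recomputation happens.

First demand of the output computes:
  node1 = min2(6, 6) = 6
  node3 = min2(6, 6) = 6
  node6 = absv(6) = 6
  node7 = sub(6, 6) = 0
  node9 = max2(0, 6) = 6
  node12 = add(0, 6) = 6

After the edit, cleaning proceeds:
  no node depends on input6 at all; the second demand re-runs nothing.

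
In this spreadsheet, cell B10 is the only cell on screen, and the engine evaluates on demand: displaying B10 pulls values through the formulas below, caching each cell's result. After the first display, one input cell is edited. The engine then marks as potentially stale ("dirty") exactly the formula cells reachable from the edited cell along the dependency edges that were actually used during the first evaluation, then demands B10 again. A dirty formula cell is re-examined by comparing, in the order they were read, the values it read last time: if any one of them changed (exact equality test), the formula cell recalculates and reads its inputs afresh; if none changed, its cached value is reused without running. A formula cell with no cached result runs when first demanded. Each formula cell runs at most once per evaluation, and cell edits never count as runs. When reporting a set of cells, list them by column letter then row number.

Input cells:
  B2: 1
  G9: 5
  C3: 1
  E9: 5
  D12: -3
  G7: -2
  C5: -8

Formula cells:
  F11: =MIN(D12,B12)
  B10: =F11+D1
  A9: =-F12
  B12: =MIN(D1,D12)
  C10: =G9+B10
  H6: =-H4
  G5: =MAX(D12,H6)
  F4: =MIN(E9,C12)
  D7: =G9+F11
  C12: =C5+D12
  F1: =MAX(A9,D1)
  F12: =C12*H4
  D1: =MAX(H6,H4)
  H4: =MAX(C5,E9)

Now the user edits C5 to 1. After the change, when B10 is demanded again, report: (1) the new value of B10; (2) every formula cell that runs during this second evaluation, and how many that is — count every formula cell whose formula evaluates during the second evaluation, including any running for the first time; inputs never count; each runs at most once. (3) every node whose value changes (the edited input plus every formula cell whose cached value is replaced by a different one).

B10 now evaluates to 2.
Run set: H4 (1 run).
Changed values: C5.
The important point: H4 recomputes to an identical value, and the output ends up unchanged.

Initial pass — values computed on the first demand:
  H4 = MAX(-8, 5) = 5
  H6 = -(5) = -5
  D1 = MAX(-5, 5) = 5
  B12 = MIN(5, -3) = -3
  F11 = MIN(-3, -3) = -3
  B10 = -3 + 5 = 2

Second demand — change propagation:
  H4: re-runs because C5 -8->1; new result 5 (unchanged).
  H6: re-examined; everything it read last time is the same (H4 unchanged) — cache -5 kept, no run.
  D1: re-examined; everything it read last time is the same (H6 unchanged, H4 unchanged) — cache 5 kept, no run.
  B12: re-examined; everything it read last time is the same (D1 unchanged, D12 unchanged) — cache -3 kept, no run.
  F11: re-examined; everything it read last time is the same (D12 unchanged, B12 unchanged) — cache -3 kept, no run.
  B10: re-examined; everything it read last time is the same (F11 unchanged, D1 unchanged) — cache 2 kept, no run.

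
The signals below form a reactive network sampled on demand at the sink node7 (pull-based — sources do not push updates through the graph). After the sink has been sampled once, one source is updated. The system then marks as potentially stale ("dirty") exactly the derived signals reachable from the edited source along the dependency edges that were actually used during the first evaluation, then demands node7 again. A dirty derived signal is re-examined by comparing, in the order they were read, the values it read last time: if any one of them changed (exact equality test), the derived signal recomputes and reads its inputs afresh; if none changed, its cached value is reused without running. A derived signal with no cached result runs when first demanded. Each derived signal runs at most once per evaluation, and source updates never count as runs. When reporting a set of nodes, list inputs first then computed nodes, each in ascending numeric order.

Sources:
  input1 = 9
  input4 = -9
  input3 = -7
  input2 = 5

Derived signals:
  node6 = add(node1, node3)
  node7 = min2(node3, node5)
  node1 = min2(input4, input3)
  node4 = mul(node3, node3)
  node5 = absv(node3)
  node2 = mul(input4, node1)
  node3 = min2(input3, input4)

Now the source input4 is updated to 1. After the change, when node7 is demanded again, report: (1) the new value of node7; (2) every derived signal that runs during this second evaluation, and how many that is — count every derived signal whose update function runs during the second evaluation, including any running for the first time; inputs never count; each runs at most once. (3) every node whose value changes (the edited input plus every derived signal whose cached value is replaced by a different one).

Initial pass — values computed on the first demand:
  node3 = min2(-7, -9) = -9
  node5 = absv(-9) = 9
  node7 = min2(-9, 9) = -9

Second demand — change propagation:
  node3: re-runs because input4 -9->1; new result -7.
  node5: re-runs because node3 -9->-7; new result 7.
  node7: re-runs because node3 -9->-7; node5 9->7; new result -7.

node7 now evaluates to -7.
Run set: node3, node5, node7 (3 run).
Changed values: input4, node3, node5, node7.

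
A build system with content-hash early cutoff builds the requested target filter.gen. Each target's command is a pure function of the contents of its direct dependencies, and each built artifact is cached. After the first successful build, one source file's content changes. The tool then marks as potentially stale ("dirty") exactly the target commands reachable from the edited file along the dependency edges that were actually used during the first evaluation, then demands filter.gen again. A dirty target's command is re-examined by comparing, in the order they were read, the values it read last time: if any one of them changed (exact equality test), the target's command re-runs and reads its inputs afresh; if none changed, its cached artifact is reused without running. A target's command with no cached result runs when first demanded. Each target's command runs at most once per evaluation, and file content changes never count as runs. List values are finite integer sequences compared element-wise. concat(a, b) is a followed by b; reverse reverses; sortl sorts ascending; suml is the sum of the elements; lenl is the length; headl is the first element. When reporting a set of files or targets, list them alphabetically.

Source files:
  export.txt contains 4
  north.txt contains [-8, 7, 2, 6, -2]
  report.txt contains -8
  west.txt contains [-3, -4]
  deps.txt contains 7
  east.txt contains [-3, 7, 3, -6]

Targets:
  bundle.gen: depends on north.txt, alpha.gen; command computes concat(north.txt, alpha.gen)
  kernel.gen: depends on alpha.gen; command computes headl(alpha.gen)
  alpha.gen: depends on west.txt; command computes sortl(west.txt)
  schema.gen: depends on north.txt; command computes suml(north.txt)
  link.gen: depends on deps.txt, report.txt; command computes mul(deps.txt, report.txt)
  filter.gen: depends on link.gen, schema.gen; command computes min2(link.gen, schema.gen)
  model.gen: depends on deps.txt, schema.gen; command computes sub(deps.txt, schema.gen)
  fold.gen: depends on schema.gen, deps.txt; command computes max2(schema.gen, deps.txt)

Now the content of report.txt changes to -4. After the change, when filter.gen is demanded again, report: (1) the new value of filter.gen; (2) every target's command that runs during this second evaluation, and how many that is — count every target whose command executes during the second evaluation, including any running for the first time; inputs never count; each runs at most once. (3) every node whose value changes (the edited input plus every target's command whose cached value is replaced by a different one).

First evaluation (everything demanded from the output):
  link.gen = mul(7, -8) = -56
  schema.gen = suml([-8, 7, 2, 6, -2]) = 5
  filter.gen = min2(-56, 5) = -56

Propagation after the edit:
  link.gen: runs — report.txt -8->-4; result -28.
  filter.gen: runs — link.gen -56->-28; result -28.

New value of filter.gen: -28.
Target commands that run: filter.gen, link.gen — 2 in total.
Values that change: filter.gen, link.gen, report.txt.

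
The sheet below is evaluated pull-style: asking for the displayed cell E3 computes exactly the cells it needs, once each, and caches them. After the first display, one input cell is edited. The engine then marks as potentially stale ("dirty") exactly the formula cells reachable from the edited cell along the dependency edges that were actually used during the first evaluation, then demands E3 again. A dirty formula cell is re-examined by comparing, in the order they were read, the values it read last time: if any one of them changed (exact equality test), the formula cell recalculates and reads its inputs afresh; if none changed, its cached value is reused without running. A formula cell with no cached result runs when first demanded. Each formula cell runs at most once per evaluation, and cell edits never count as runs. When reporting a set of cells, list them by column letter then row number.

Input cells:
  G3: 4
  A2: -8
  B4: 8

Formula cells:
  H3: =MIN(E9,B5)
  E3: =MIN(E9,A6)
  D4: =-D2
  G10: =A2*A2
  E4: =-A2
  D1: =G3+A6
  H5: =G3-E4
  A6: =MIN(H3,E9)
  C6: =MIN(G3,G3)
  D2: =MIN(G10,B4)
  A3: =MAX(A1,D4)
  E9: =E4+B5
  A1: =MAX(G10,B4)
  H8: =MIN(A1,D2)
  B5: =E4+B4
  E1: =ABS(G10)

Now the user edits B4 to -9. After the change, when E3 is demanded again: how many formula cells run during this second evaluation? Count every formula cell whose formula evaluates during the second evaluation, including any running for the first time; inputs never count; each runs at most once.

5 formula cells run: A6, B5, E3, E9, H3.

First demand of the output computes:
  E4 = -(-8) = 8
  B5 = 8 + 8 = 16
  E9 = 8 + 16 = 24
  H3 = MIN(24, 16) = 16
  A6 = MIN(16, 24) = 16
  E3 = MIN(24, 16) = 16

After the edit, cleaning proceeds:
  B5: a read changed (B4 8->-9) — executes, giving -1.
  E9: a read changed (B5 16->-1) — executes, giving 7.
  H3: a read changed (E9 24->7; B5 16->-1) — executes, giving -1.
  A6: a read changed (H3 16->-1; E9 24->7) — executes, giving -1.
  E3: a read changed (E9 24->7; A6 16->-1) — executes, giving -1.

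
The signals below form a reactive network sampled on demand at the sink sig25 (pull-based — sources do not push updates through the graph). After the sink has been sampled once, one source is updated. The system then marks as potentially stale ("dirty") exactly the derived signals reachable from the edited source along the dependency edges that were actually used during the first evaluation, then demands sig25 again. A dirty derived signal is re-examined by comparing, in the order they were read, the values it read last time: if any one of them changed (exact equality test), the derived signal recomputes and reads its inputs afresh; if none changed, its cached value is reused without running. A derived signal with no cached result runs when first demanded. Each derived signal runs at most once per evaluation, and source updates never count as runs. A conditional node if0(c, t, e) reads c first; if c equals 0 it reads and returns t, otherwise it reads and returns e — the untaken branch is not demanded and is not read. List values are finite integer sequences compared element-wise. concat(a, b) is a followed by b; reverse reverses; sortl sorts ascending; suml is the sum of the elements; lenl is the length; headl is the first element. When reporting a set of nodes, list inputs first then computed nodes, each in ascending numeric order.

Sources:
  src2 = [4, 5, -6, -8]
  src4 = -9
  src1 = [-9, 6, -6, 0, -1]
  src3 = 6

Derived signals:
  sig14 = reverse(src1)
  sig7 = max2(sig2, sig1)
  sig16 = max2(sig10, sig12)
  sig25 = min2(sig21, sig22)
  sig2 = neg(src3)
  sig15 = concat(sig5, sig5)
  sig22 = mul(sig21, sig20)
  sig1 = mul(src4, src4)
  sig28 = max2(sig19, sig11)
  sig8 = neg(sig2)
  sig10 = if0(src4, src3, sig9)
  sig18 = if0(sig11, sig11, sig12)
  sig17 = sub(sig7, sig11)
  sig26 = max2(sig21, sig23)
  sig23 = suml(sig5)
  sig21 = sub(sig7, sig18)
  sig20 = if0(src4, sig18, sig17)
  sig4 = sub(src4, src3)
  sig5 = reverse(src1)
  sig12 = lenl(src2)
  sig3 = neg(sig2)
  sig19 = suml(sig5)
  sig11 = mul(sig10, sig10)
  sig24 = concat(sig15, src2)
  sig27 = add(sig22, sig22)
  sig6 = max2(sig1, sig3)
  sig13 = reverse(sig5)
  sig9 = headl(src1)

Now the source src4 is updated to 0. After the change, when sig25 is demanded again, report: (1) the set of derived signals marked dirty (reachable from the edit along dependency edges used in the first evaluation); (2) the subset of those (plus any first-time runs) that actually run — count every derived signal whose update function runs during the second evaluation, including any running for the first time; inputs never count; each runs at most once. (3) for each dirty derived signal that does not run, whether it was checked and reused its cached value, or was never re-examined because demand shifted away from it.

Dirty set: sig1, sig7, sig10, sig11, sig17, sig18, sig20, sig21, sig22, sig25.
Run set: sig1, sig7, sig10, sig11, sig18, sig20, sig21, sig22, sig25 (9 run).
Left stale — demand moved off them: sig17.
The important point: the flipped condition redirects demand; sig17 is left stale, never re-checked.

Initial pass — values computed on the first demand:
  sig1 = mul(-9, -9) = 81
  sig2 = neg(6) = -6
  sig7 = max2(-6, 81) = 81
  sig9 = headl([-9, 6, -6, 0, -1]) = -9
  sig10 = if0(src4=-9 -> else branch sig9) = -9
  sig11 = mul(-9, -9) = 81
  sig12 = lenl([4, 5, -6, -8]) = 4
  sig17 = sub(81, 81) = 0
  sig18 = if0(sig11=81 -> else branch sig12) = 4
  sig20 = if0(src4=-9 -> else branch sig17) = 0
  sig21 = sub(81, 4) = 77
  sig22 = mul(77, 0) = 0
  sig25 = min2(77, 0) = 0

Second demand — change propagation:
  sig1: re-runs because src4 -9->0; src4 -9->0; new result 0.
  sig7: re-runs because sig1 81->0; new result 0.
  sig10: re-runs because src4 -9->0; new result 6.
  sig11: re-runs because sig10 -9->6; sig10 -9->6; new result 36.
  sig17: dirty yet unreached — the second evaluation never asks for it.
  sig18: re-runs because sig11 81->36; new result 4 (unchanged).
  sig20: re-runs because src4 -9->0; new result 4.
  sig21: re-runs because sig7 81->0; new result -4.
  sig22: re-runs because sig21 77->-4; sig20 0->4; new result -16.
  sig25: re-runs because sig21 77->-4; sig22 0->-16; new result -16.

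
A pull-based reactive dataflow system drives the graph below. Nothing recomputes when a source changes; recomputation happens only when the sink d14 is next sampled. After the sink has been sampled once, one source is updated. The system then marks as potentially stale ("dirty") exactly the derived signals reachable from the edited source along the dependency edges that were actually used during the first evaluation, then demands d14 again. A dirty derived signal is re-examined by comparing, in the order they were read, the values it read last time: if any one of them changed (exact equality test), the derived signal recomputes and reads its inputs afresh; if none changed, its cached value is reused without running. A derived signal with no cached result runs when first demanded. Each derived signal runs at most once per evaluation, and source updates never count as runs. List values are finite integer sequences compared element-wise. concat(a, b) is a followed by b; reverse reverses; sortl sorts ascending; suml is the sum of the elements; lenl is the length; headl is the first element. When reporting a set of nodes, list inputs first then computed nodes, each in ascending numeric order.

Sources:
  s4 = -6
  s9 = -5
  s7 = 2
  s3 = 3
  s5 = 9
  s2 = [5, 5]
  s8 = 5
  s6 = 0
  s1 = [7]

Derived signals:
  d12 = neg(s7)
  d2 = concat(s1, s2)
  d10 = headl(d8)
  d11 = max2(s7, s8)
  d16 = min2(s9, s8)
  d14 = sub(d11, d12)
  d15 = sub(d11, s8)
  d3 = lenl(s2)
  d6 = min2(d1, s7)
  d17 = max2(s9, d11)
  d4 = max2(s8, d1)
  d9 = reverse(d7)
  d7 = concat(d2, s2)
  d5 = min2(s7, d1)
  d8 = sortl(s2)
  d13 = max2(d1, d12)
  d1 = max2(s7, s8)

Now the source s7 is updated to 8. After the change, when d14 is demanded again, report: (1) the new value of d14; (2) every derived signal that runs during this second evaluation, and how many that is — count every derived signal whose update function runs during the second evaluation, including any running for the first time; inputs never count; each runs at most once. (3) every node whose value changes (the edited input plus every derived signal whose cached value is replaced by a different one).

New value of d14: 16.
Derived signals that run: d11, d12, d14 — 3 in total.
Values that change: s7, d11, d12, d14.

First evaluation (everything demanded from the output):
  d11 = max2(2, 5) = 5
  d12 = neg(2) = -2
  d14 = sub(5, -2) = 7

Propagation after the edit:
  d11: runs — s7 2->8; result 8.
  d12: runs — s7 2->8; result -8.
  d14: runs — d11 5->8; d12 -2->-8; result 16.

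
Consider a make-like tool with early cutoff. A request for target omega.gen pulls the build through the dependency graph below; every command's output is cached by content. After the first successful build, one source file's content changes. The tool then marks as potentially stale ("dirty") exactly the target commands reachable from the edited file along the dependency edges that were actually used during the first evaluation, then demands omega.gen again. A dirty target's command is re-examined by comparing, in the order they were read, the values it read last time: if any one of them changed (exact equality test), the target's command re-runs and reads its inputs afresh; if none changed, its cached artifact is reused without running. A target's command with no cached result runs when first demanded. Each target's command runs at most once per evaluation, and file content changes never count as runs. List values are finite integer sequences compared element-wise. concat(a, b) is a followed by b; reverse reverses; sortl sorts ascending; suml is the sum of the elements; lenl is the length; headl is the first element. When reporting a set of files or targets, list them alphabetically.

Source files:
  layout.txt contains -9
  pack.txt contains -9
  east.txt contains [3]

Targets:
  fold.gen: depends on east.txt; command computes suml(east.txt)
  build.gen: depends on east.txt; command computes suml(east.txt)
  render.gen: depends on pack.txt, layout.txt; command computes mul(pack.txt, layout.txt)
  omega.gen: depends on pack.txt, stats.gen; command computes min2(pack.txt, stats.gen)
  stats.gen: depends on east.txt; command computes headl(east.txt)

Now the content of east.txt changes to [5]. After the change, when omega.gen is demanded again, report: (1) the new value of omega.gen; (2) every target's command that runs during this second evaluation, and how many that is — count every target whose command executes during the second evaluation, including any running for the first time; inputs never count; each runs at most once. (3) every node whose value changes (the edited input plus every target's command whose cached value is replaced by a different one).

Demanding omega.gen again yields -9.
2 target commands run: omega.gen, stats.gen.
The nodes whose values change: east.txt, stats.gen.

First demand of the output computes:
  stats.gen = headl([3]) = 3
  omega.gen = min2(-9, 3) = -9

After the edit, cleaning proceeds:
  stats.gen: a read changed (east.txt [3]->[5]) — executes, giving 5.
  omega.gen: a read changed (stats.gen 3->5) — executes, giving -9 — identical to its old value.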